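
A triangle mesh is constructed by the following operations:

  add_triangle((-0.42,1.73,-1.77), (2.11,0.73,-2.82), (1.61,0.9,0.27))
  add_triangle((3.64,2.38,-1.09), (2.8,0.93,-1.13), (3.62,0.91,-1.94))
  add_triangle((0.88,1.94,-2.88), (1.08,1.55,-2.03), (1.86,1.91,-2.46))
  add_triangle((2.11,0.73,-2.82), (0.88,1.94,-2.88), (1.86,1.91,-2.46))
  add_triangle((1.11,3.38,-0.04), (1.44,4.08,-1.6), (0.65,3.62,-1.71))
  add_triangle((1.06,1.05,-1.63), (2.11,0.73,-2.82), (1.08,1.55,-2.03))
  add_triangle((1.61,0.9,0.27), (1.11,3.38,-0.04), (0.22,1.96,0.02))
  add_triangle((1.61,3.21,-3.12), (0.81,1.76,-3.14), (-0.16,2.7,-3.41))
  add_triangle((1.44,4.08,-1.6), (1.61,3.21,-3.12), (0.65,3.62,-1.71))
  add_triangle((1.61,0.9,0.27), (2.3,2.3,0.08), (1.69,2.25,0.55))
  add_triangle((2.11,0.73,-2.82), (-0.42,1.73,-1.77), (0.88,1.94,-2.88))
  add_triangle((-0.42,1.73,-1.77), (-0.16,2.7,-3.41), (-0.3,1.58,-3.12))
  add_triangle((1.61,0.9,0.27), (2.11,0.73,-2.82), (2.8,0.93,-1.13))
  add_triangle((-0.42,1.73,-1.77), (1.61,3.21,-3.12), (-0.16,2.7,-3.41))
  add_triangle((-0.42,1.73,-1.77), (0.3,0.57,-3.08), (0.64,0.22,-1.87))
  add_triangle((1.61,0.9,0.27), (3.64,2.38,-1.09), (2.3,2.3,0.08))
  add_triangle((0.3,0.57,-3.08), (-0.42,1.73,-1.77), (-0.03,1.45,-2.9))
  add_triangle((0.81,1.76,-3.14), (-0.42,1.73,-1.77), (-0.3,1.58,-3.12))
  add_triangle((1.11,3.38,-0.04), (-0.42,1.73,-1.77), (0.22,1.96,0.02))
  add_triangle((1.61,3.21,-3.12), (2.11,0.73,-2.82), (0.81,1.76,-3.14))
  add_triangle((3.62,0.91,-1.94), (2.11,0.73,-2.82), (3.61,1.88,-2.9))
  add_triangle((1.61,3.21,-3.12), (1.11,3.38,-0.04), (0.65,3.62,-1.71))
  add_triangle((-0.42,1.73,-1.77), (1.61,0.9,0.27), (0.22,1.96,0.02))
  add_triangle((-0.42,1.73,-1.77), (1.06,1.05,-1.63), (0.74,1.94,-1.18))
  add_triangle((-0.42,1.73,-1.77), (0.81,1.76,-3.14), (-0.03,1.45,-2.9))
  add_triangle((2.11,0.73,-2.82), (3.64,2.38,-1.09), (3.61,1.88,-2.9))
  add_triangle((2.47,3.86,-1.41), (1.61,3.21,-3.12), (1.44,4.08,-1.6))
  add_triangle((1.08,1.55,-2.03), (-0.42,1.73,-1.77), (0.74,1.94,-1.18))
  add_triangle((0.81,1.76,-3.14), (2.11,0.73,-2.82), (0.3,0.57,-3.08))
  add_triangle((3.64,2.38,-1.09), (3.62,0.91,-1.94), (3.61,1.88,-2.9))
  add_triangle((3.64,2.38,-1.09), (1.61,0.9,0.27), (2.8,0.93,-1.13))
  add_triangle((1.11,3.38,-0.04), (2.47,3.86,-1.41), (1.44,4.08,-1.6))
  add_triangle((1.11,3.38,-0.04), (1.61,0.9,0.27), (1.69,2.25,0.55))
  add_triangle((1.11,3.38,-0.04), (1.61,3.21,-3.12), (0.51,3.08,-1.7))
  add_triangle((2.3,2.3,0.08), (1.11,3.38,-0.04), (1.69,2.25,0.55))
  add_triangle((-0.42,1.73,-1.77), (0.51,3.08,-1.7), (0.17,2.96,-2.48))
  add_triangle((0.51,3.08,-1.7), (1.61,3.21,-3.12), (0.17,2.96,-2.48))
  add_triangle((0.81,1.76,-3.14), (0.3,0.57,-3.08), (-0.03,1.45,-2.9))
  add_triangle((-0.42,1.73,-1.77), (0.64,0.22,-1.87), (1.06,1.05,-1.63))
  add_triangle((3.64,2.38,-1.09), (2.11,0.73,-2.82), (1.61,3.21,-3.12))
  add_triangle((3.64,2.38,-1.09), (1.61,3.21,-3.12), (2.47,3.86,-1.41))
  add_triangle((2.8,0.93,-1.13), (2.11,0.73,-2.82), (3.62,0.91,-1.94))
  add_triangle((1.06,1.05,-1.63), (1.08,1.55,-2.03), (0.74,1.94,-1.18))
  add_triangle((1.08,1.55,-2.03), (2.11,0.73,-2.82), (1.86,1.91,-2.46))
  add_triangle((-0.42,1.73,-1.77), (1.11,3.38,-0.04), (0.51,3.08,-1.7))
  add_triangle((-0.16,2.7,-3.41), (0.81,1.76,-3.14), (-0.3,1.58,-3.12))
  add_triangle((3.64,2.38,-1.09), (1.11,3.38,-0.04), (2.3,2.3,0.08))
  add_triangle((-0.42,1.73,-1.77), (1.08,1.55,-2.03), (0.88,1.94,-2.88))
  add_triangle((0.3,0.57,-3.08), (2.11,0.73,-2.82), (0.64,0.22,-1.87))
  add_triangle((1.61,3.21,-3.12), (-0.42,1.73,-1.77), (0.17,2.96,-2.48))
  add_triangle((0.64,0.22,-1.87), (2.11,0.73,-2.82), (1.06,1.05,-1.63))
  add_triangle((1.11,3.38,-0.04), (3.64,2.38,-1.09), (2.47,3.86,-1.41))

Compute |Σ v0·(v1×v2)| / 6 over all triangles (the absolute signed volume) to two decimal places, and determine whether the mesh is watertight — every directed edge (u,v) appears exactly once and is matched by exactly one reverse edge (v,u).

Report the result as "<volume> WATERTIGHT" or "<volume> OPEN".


20.79 WATERTIGHT

Per-triangle v0·(v1×v2)/6:
  t1: -1.8783
  t2: +0.2101
  t3: +0.0413
  t4: +0.7738
  t5: +0.5650
  t6: +0.0527
  t7: +0.0990
  t8: +1.1273
  t9: +0.8886
  t10: +0.1796
  t11: +0.2172
  t12: +0.1992
  t13: -0.3480
  t14: +0.4696
  t15: -0.2913
  t16: +0.4345
  t17: +0.0528
  t18: -0.5041
  t19: +0.4416
  t20: +1.4157
  t21: +0.8749
  t22: -1.4575
  t23: -0.8289
  t24: -0.4992
  t25: +0.3810
  t26: -0.0792
  t27: +1.4355
  t28: +0.4930
  t29: +1.0568
  t30: +1.3583
  t31: +0.4380
  t32: +0.9741
  t33: -0.2766
  t34: +1.3916
  t35: +0.4443
  t36: +0.1729
  t37: +0.6901
  t38: +0.4255
  t39: -0.5125
  t40: +3.9034
  t41: +2.7154
  t42: -0.2751
  t43: +0.0752
  t44: -0.2720
  t45: +0.4318
  t46: +0.5478
  t47: +1.0966
  t48: +0.2029
  t49: +0.1677
  t50: +0.3358
  t51: -0.2439
  t52: +1.4777
Σ = +20.7914 → |volume| = 20.79

Directed edges: 156 total, each appears once with its reverse present → watertight.


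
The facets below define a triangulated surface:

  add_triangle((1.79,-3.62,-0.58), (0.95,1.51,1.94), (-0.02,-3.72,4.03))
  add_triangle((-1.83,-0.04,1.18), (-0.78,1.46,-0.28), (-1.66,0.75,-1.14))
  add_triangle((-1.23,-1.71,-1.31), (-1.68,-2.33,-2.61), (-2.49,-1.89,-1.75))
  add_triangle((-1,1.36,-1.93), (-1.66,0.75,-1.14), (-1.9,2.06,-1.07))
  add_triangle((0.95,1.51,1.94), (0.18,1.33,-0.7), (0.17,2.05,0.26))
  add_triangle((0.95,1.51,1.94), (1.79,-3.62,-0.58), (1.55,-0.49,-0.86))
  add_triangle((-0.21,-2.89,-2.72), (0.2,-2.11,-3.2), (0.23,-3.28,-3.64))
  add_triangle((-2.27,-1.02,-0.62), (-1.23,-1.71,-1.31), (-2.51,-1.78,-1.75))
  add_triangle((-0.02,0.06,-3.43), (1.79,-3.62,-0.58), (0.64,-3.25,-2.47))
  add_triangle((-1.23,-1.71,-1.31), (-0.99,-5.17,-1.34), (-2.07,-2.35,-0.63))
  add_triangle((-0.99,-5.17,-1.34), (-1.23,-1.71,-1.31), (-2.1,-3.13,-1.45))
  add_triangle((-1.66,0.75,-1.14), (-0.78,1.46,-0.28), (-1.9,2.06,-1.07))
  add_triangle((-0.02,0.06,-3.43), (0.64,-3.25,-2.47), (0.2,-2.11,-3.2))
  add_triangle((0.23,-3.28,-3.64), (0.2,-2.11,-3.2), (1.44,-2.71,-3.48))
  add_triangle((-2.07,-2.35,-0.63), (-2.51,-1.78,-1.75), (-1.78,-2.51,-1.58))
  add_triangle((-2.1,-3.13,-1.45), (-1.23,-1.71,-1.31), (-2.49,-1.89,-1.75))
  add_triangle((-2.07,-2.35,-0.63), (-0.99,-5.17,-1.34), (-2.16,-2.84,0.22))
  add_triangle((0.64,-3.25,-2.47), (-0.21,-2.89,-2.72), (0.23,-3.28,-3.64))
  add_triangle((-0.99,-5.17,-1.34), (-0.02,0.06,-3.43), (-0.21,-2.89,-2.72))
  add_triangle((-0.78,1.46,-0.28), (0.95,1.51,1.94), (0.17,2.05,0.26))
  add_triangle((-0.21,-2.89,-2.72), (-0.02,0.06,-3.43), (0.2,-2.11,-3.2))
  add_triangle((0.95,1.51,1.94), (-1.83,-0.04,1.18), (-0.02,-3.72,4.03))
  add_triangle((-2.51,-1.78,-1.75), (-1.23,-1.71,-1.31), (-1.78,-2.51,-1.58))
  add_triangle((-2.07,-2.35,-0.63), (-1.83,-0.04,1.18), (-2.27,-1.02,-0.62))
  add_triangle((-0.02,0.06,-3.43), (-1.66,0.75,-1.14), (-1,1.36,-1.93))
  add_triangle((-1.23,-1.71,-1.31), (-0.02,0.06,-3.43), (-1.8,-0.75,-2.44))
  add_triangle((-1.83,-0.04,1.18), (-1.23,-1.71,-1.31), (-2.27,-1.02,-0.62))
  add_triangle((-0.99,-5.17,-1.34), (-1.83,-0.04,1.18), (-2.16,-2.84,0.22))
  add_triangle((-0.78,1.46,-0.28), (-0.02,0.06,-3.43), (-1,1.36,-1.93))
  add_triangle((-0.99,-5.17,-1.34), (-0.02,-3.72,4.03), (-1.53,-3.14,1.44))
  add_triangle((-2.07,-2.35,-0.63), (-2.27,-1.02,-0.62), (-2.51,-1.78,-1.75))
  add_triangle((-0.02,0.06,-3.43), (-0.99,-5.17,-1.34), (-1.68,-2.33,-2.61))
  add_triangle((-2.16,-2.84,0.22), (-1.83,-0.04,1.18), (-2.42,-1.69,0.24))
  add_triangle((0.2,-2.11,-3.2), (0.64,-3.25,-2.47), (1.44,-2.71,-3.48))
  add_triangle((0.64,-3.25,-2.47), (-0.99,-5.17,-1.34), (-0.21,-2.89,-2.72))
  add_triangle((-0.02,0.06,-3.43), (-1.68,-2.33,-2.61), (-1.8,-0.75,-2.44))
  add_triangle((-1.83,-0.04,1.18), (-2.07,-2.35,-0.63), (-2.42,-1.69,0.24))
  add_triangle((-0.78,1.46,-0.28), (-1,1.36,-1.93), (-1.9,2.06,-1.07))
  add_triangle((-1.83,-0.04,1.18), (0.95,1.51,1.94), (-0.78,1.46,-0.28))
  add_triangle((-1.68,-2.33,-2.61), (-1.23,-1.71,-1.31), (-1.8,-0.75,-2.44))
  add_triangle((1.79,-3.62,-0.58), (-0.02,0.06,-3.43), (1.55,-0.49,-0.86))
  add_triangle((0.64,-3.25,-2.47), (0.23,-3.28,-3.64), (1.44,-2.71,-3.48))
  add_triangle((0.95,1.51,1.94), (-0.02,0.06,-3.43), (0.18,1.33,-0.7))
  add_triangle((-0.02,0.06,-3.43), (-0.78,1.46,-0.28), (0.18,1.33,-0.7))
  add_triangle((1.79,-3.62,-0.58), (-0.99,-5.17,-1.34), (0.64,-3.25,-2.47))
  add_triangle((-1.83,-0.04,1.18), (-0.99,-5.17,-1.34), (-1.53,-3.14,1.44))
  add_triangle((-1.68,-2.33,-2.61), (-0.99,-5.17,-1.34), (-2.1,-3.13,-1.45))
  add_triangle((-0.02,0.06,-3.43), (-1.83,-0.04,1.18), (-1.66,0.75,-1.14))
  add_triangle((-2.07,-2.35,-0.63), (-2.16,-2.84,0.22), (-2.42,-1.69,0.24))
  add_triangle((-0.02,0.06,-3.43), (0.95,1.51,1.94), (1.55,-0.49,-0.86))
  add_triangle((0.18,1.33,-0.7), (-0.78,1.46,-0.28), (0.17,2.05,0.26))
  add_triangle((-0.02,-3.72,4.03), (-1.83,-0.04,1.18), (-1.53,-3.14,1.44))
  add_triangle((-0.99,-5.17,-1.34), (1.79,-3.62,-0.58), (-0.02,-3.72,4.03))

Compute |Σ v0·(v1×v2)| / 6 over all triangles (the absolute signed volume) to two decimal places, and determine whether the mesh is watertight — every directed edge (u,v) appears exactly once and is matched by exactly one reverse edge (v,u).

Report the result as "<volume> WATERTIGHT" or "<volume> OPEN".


67.70 OPEN

Per-triangle v0·(v1×v2)/6:
  t1: +6.6404
  t2: +0.8080
  t3: -0.2655
  t4: +0.4723
  t5: +0.2864
  t6: +2.1397
  t7: +0.1798
  t8: -0.2257
  t9: +2.0182
  t10: +1.1937
  t11: -0.6241
  t12: +0.0130
  t13: +0.3986
  t14: +0.5731
  t15: +0.5495
  t16: -0.2924
  t17: +1.3637
  t18: +0.3662
  t19: +1.0730
  t20: +0.4072
  t21: +0.6076
  t22: +4.7204
  t23: +0.1174
  t24: +0.8832
  t25: +0.8409
  t26: -1.2152
  t27: -0.4472
  t28: +0.1564
  t29: +0.2323
  t30: +5.3412
  t31: +0.5559
  t32: +3.6087
  t33: +0.5392
  t34: -0.9495
  t35: +1.6622
  t36: +1.6708
  t37: +0.0528
  t38: +0.2798
  t39: +1.5056
  t40: +0.2942
  t41: +2.7092
  t42: +0.8832
  t43: +0.5447
  t44: +0.7395
  t45: +3.8723
  t46: +2.5865
  t47: +1.9149
  t48: +0.7849
  t49: +0.4507
  t50: +1.6435
  t51: +0.2785
  t52: +3.2918
  t53: +10.4722
Σ = +67.7041 → |volume| = 67.70

Directed edges: 159 total; 9 unmatched, e.g. (-1.68,-2.33,-2.61)→(-2.49,-1.89,-1.75) → open.


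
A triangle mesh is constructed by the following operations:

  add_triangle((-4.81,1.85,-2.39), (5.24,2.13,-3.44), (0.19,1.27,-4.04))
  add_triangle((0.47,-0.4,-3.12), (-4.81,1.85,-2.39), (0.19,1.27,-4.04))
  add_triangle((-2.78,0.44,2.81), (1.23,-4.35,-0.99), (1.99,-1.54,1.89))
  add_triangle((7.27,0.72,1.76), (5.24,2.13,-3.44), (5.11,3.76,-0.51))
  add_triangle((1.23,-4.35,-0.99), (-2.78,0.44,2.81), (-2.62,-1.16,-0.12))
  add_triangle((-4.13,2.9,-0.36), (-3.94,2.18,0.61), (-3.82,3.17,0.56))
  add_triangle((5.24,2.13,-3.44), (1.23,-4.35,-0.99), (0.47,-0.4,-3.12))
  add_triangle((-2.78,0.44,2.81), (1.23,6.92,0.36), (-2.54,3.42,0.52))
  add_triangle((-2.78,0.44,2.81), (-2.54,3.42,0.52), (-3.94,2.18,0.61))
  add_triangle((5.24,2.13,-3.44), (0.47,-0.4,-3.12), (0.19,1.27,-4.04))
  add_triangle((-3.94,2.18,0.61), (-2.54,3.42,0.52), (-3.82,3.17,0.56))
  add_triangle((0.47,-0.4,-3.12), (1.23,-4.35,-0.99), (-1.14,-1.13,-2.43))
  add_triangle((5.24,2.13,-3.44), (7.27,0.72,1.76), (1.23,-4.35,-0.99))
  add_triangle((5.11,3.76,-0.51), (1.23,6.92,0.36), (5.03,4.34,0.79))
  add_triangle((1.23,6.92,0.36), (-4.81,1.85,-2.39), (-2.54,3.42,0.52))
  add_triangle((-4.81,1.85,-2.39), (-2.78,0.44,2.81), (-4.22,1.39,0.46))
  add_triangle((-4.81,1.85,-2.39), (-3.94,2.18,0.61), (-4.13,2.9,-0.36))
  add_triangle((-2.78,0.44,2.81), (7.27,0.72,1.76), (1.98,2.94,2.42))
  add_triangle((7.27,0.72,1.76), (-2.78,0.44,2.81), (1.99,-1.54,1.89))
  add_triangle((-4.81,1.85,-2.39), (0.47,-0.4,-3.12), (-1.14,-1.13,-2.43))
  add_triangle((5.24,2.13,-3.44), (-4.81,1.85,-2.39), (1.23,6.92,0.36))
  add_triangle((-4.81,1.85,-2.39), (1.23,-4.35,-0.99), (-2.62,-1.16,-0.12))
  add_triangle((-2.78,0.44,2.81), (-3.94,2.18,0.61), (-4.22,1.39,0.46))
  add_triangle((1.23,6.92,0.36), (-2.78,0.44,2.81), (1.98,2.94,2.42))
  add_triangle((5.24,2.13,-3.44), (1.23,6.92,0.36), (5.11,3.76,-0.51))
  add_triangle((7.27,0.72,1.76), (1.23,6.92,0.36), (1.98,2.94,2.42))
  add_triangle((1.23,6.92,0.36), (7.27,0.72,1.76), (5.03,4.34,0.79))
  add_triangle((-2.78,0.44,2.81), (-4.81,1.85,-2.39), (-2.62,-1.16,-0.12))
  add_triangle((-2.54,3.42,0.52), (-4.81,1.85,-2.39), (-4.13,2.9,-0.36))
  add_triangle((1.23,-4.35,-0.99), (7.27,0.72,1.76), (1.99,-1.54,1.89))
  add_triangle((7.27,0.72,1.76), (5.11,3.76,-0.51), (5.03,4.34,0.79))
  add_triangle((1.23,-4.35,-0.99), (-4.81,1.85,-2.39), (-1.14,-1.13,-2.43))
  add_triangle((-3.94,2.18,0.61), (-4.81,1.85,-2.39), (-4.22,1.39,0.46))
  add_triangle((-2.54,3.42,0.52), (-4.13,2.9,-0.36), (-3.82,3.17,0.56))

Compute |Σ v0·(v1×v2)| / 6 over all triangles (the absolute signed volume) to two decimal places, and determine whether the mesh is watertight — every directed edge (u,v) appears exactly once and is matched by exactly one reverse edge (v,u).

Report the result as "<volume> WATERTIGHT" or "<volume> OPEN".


Per-triangle v0·(v1×v2)/6:
  t1: +7.2323
  t2: +4.3374
  t3: +7.3678
  t4: +15.1539
  t5: +5.5145
  t6: +0.6806
  t7: +11.8141
  t8: +8.9911
  t9: +3.2394
  t10: +4.9496
  t11: +0.1295
  t12: +3.7673
  t13: +28.0264
  t14: +6.3560
  t15: +11.0539
  t16: +0.5066
  t17: +1.7982
  t18: +9.8979
  t19: +8.5515
  t20: +3.8892
  t21: +34.9848
  t22: +6.4556
  t23: +1.6160
  t24: +12.1581
  t25: +14.2336
  t26: +15.7786
  t27: +3.8128
  t28: +6.6874
  t29: +1.4404
  t30: +10.3408
  t31: +6.4464
  t32: +3.7787
  t33: +1.8421
  t34: +0.7570
Σ = +263.5894 → |volume| = 263.59

Directed edges: 102 total, each appears once with its reverse present → watertight.

263.59 WATERTIGHT


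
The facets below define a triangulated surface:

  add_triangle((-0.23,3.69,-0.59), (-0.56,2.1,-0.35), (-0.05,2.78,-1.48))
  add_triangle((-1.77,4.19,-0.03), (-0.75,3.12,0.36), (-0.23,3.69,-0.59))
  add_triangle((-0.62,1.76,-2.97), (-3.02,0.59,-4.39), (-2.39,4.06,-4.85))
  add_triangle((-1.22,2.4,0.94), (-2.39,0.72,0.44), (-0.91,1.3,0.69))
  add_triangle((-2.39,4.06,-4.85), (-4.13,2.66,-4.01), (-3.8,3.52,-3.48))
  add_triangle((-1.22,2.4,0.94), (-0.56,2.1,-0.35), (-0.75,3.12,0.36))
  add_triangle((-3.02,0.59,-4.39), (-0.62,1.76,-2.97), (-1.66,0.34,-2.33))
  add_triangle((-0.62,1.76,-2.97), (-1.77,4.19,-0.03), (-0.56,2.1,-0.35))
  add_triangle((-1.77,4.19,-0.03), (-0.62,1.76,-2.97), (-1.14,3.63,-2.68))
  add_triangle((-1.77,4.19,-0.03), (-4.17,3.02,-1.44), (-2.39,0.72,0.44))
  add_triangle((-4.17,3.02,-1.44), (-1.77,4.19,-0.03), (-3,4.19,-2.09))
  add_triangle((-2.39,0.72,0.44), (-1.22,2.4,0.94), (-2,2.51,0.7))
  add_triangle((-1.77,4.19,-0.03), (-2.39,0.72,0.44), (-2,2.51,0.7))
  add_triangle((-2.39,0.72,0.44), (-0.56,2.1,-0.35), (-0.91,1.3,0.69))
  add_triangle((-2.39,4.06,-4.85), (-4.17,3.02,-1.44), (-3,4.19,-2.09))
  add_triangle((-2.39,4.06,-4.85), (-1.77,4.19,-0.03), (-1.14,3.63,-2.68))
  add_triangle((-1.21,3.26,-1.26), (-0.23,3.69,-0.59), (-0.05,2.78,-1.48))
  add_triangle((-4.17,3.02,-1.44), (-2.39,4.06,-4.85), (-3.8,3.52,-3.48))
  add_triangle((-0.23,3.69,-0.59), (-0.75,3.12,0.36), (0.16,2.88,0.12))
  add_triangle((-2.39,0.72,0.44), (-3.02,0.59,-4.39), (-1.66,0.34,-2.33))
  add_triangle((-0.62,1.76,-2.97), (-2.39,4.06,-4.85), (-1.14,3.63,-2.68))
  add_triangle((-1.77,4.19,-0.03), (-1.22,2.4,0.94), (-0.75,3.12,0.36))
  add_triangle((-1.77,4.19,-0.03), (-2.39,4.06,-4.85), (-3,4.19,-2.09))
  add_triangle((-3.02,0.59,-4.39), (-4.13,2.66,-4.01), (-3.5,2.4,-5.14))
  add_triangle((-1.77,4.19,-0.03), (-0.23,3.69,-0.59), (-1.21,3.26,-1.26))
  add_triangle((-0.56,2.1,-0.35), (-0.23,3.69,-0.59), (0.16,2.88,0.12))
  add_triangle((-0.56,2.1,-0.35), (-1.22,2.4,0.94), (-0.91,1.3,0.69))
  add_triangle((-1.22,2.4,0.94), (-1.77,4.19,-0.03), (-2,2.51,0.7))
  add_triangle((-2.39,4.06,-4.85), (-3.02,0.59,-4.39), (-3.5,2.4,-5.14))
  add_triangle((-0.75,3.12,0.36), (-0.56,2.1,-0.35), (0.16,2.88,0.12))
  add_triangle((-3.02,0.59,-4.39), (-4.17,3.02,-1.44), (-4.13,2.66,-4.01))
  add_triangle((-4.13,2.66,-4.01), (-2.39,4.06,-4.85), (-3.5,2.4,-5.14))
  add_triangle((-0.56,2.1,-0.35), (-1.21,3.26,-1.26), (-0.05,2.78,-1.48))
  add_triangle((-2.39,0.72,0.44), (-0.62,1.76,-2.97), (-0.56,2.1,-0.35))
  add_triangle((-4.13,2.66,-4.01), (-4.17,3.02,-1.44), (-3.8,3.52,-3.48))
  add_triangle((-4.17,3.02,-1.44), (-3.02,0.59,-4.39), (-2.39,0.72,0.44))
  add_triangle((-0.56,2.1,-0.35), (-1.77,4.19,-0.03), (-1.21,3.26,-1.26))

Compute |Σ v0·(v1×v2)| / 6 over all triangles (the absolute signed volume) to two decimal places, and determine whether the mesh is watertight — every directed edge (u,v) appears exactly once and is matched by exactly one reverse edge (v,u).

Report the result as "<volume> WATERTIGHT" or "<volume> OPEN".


Per-triangle v0·(v1×v2)/6:
  t1: -0.2743
  t2: +0.5783
  t3: +2.6065
  t4: +0.1307
  t5: +2.2311
  t6: -0.2171
  t7: -0.0848
  t8: +0.6467
  t9: -0.5837
  t10: +2.9658
  t11: +2.9453
  t12: +0.2749
  t13: +0.7537
  t14: -0.5871
  t15: +3.9366
  t16: +2.5754
  t17: +0.6972
  t18: +1.3609
  t19: +0.3777
  t20: -0.0203
  t21: +1.0515
  t22: +0.4347
  t23: +3.1700
  t24: +1.7708
  t25: +1.0818
  t26: -0.1502
  t27: -0.0802
  t28: +0.5248
  t29: +1.0940
  t30: -0.2686
  t31: +2.0980
  t32: +2.7682
  t33: -0.2946
  t34: -2.0887
  t35: +1.8778
  t36: +3.7561
  t37: -0.2434
Σ = +36.8152 → |volume| = 36.82

Directed edges: 111 total; 3 unmatched, e.g. (-0.62,1.76,-2.97)→(-1.66,0.34,-2.33) → open.

36.82 OPEN


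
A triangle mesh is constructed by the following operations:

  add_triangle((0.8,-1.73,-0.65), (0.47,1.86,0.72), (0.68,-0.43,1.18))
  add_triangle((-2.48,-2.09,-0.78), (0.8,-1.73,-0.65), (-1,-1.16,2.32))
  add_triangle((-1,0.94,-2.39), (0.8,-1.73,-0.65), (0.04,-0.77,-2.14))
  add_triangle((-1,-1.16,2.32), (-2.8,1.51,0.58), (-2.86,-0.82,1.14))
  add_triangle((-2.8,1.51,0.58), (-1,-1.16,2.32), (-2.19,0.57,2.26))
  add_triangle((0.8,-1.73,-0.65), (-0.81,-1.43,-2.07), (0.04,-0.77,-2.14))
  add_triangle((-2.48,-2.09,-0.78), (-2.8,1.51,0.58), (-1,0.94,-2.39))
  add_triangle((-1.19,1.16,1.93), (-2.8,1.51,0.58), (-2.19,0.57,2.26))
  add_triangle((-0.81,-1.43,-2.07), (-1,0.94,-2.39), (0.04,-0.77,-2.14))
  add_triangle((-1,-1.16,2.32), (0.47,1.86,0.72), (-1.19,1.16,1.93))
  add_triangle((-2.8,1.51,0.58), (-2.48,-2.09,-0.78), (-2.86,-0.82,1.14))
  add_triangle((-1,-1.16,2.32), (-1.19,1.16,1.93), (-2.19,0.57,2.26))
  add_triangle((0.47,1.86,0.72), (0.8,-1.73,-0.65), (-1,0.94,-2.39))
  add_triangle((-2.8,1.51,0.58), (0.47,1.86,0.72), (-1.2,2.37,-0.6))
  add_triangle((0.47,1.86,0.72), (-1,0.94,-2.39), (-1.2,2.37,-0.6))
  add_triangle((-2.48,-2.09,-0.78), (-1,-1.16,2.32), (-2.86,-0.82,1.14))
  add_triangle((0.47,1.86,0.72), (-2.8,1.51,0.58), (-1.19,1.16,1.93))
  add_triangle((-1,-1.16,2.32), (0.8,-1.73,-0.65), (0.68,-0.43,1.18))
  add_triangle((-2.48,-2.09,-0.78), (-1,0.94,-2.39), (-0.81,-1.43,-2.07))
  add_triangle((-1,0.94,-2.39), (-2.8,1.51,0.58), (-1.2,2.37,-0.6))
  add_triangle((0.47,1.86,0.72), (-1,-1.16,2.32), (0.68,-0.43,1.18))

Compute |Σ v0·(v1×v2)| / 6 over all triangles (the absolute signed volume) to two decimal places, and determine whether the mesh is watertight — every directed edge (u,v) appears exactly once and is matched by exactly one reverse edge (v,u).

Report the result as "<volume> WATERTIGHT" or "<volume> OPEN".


29.51 OPEN

Per-triangle v0·(v1×v2)/6:
  t1: +0.5116
  t2: +2.7362
  t3: -0.0517
  t4: +1.8951
  t5: +0.8300
  t6: +0.6454
  t7: +4.3960
  t8: +0.9169
  t9: +0.8001
  t10: +0.9486
  t11: +2.3021
  t12: +0.7636
  t13: +1.0486
  t14: +1.4941
  t15: +0.9536
  t16: +1.9991
  t17: +1.4627
  t18: +0.9766
  t19: +1.9787
  t20: +1.9294
  t21: +0.9720
Σ = +29.5088 → |volume| = 29.51

Directed edges: 63 total; 3 unmatched, e.g. (-2.48,-2.09,-0.78)→(0.8,-1.73,-0.65) → open.


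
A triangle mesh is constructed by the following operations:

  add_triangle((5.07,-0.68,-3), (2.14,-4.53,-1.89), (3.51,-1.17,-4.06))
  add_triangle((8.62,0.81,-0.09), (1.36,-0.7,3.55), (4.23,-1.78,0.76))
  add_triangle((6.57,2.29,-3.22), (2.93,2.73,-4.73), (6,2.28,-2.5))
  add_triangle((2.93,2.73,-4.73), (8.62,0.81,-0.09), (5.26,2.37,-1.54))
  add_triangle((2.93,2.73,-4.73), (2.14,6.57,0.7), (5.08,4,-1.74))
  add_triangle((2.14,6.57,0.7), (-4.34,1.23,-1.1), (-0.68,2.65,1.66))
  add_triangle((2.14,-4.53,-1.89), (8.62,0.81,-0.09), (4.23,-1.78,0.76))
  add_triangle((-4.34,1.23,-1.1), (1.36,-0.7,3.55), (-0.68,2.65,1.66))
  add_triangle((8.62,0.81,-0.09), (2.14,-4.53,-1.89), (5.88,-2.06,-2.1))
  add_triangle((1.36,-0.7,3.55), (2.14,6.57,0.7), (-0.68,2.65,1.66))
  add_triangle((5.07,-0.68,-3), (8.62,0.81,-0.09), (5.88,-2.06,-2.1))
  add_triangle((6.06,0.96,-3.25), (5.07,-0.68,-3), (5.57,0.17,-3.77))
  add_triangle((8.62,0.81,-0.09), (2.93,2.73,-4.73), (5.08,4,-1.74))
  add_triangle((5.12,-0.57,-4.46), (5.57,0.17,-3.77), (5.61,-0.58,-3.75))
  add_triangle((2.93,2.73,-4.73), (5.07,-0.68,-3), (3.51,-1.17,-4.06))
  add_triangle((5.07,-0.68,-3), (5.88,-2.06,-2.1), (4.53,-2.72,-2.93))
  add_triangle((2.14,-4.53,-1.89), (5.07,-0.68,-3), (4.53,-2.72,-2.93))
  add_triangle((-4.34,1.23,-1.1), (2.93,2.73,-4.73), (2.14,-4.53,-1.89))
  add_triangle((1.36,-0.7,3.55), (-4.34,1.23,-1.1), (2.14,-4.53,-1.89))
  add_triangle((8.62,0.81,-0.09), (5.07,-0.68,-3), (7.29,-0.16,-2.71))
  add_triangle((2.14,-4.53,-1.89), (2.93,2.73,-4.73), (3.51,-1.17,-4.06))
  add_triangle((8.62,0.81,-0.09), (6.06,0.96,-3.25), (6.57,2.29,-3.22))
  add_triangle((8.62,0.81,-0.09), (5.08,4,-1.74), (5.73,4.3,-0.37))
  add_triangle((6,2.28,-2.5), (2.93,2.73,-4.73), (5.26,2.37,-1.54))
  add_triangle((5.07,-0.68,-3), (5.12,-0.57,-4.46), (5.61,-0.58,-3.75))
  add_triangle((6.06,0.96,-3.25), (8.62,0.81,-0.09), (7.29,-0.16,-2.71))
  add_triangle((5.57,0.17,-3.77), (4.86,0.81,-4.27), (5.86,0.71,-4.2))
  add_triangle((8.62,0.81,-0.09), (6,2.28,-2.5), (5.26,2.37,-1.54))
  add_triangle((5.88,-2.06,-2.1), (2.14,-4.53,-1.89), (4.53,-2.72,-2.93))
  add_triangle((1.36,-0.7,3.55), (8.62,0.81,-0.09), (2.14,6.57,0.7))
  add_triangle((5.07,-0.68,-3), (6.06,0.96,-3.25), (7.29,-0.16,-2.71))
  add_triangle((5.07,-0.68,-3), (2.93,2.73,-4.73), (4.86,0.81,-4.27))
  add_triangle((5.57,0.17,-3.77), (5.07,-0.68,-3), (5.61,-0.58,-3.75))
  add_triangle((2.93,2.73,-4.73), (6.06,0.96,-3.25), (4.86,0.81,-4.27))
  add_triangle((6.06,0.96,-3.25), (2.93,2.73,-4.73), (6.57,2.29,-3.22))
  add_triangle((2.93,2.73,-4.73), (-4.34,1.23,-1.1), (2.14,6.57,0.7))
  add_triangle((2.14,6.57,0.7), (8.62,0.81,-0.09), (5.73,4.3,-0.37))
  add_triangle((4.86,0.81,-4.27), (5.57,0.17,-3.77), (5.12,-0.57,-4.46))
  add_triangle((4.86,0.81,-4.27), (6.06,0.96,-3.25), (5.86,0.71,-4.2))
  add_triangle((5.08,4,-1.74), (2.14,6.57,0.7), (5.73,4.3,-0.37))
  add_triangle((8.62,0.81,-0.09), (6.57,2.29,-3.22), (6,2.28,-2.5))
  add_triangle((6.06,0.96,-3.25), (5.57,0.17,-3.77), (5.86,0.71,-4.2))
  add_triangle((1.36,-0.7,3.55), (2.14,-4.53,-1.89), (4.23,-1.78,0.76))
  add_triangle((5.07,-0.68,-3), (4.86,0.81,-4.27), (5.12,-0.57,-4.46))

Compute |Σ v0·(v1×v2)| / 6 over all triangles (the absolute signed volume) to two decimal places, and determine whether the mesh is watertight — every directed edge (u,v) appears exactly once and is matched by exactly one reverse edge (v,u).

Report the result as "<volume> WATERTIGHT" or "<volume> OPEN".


Per-triangle v0·(v1×v2)/6:
  t1: +6.7414
  t2: +10.1936
  t3: +1.5050
  t4: -7.4268
  t5: +15.9253
  t6: +9.2316
  t7: +11.3085
  t8: +6.1141
  t9: +6.8465
  t10: +8.5203
  t11: +7.6744
  t12: +0.9705
  t13: +17.8339
  t14: +0.7253
  t15: +7.0035
  t16: +2.7301
  t17: +0.2187
  t18: +21.7956
  t19: +9.6501
  t20: +0.7981
  t21: +1.7246
  t22: +5.8895
  t23: +7.5468
  t24: +2.3561
  t25: +0.1660
  t26: +5.3466
  t27: +0.3399
  t28: +2.9066
  t29: +3.6112
  t30: +33.4715
  t31: +2.1702
  t32: +0.0218
  t33: +0.2645
  t34: +3.6791
  t35: +4.6798
  t36: +28.8143
  t37: +6.7417
  t38: +1.2720
  t39: +0.4096
  t40: +6.8440
  t41: +1.9131
  t42: +0.5881
  t43: +8.6632
  t44: -1.6294
Σ = +266.1508 → |volume| = 266.15

Directed edges: 132 total, each appears once with its reverse present → watertight.

266.15 WATERTIGHT


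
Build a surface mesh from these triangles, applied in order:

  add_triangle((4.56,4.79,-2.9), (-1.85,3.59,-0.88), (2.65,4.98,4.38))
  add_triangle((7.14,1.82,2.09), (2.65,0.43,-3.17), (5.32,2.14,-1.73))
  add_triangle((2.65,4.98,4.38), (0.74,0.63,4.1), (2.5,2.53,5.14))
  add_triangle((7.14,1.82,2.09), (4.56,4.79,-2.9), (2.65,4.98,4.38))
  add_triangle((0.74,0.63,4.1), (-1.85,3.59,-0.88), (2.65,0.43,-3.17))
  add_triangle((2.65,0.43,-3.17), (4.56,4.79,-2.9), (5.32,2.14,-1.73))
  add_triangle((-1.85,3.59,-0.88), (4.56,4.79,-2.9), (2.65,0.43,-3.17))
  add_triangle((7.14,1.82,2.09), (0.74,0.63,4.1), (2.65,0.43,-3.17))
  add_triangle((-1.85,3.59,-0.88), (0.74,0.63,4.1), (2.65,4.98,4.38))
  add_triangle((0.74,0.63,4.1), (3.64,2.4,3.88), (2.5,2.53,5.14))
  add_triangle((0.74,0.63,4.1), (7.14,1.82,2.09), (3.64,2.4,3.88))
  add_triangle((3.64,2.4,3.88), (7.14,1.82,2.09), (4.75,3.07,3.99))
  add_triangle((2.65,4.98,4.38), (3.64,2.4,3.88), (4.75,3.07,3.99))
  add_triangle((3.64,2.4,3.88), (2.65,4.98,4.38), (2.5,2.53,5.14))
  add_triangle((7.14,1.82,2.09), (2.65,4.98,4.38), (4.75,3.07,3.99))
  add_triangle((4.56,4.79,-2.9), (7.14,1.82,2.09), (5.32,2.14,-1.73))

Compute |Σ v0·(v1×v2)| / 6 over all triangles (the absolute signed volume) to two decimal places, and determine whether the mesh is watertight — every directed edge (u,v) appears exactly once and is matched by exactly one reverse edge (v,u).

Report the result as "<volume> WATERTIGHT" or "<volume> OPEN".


Per-triangle v0·(v1×v2)/6:
  t1: +28.9393
  t2: +4.6411
  t3: +2.4163
  t4: +37.2515
  t5: -9.2620
  t6: +6.8484
  t7: +9.9223
  t8: -0.9379
  t9: +9.7107
  t10: +1.5577
  t11: +5.3249
  t12: +1.6729
  t13: +2.0464
  t14: +4.0224
  t15: +5.3417
  t16: +10.2403
Σ = +119.7359 → |volume| = 119.74

Directed edges: 48 total, each appears once with its reverse present → watertight.

119.74 WATERTIGHT


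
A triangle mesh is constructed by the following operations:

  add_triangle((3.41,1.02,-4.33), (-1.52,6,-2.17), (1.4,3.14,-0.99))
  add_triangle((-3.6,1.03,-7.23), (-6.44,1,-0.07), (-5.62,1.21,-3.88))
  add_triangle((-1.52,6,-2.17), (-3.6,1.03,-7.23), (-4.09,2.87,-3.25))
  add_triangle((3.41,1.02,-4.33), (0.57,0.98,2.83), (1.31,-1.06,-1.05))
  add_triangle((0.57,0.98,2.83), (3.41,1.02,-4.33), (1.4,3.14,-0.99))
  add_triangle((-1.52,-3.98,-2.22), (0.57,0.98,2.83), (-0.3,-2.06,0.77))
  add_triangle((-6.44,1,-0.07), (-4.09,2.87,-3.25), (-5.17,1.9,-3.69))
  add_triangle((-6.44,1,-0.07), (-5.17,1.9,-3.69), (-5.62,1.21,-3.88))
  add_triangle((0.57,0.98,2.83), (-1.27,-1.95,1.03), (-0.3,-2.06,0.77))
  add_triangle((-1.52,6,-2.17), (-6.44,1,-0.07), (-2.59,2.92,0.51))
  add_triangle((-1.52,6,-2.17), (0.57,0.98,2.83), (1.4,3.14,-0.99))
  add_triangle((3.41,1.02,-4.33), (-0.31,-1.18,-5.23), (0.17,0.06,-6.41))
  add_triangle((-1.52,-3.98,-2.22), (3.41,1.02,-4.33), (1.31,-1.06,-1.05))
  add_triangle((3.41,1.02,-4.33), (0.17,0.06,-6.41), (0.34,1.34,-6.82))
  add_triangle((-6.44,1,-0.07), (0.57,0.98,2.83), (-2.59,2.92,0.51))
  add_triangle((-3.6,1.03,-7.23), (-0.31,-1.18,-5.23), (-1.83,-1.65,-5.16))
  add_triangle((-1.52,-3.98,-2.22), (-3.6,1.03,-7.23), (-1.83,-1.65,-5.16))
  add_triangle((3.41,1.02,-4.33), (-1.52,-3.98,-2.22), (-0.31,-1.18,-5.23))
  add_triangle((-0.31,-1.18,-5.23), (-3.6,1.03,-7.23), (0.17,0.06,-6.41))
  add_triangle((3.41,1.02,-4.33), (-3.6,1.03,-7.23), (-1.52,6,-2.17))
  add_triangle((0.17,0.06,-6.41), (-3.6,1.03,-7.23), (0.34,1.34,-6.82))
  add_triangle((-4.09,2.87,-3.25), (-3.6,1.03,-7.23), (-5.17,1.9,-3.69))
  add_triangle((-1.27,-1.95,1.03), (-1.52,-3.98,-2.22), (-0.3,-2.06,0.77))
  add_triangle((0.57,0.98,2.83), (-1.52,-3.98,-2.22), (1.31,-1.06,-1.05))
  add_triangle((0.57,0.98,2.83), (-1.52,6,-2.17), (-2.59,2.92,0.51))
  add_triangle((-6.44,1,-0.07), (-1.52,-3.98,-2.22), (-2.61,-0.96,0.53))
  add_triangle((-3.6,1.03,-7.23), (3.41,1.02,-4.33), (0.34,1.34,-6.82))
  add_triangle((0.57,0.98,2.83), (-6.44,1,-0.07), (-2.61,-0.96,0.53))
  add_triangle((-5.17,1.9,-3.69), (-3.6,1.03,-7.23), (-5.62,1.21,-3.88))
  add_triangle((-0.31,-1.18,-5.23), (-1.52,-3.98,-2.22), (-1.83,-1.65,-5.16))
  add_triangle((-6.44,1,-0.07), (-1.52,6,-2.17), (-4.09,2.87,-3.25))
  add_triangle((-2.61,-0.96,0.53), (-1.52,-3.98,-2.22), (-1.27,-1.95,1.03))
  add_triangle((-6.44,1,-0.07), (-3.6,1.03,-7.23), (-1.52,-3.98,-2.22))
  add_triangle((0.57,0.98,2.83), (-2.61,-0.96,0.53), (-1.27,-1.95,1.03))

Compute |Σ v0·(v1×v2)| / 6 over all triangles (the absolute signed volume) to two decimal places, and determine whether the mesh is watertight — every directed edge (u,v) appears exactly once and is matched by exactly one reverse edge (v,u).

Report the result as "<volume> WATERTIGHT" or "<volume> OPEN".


233.71 WATERTIGHT

Per-triangle v0·(v1×v2)/6:
  t1: +9.2307
  t2: +0.6730
  t3: +15.6752
  t4: +3.2146
  t5: +5.1338
  t6: -0.4881
  t7: +4.9417
  t8: +3.1817
  t9: +1.1262
  t10: +9.1491
  t11: +6.8722
  t12: +3.8568
  t13: +4.6534
  t14: +4.3260
  t15: +7.0140
  t16: +4.8785
  t17: +5.0189
  t18: +8.7029
  t19: +5.4396
  t20: +38.3824
  t21: +5.3331
  t22: +5.5728
  t23: +1.3524
  t24: +2.6569
  t25: +7.1735
  t26: +5.7557
  t27: -0.6561
  t28: +4.7784
  t29: +3.4682
  t30: +4.0343
  t31: +14.6659
  t32: +2.7801
  t33: +33.6541
  t34: +2.1589
Σ = +233.7107 → |volume| = 233.71

Directed edges: 102 total, each appears once with its reverse present → watertight.


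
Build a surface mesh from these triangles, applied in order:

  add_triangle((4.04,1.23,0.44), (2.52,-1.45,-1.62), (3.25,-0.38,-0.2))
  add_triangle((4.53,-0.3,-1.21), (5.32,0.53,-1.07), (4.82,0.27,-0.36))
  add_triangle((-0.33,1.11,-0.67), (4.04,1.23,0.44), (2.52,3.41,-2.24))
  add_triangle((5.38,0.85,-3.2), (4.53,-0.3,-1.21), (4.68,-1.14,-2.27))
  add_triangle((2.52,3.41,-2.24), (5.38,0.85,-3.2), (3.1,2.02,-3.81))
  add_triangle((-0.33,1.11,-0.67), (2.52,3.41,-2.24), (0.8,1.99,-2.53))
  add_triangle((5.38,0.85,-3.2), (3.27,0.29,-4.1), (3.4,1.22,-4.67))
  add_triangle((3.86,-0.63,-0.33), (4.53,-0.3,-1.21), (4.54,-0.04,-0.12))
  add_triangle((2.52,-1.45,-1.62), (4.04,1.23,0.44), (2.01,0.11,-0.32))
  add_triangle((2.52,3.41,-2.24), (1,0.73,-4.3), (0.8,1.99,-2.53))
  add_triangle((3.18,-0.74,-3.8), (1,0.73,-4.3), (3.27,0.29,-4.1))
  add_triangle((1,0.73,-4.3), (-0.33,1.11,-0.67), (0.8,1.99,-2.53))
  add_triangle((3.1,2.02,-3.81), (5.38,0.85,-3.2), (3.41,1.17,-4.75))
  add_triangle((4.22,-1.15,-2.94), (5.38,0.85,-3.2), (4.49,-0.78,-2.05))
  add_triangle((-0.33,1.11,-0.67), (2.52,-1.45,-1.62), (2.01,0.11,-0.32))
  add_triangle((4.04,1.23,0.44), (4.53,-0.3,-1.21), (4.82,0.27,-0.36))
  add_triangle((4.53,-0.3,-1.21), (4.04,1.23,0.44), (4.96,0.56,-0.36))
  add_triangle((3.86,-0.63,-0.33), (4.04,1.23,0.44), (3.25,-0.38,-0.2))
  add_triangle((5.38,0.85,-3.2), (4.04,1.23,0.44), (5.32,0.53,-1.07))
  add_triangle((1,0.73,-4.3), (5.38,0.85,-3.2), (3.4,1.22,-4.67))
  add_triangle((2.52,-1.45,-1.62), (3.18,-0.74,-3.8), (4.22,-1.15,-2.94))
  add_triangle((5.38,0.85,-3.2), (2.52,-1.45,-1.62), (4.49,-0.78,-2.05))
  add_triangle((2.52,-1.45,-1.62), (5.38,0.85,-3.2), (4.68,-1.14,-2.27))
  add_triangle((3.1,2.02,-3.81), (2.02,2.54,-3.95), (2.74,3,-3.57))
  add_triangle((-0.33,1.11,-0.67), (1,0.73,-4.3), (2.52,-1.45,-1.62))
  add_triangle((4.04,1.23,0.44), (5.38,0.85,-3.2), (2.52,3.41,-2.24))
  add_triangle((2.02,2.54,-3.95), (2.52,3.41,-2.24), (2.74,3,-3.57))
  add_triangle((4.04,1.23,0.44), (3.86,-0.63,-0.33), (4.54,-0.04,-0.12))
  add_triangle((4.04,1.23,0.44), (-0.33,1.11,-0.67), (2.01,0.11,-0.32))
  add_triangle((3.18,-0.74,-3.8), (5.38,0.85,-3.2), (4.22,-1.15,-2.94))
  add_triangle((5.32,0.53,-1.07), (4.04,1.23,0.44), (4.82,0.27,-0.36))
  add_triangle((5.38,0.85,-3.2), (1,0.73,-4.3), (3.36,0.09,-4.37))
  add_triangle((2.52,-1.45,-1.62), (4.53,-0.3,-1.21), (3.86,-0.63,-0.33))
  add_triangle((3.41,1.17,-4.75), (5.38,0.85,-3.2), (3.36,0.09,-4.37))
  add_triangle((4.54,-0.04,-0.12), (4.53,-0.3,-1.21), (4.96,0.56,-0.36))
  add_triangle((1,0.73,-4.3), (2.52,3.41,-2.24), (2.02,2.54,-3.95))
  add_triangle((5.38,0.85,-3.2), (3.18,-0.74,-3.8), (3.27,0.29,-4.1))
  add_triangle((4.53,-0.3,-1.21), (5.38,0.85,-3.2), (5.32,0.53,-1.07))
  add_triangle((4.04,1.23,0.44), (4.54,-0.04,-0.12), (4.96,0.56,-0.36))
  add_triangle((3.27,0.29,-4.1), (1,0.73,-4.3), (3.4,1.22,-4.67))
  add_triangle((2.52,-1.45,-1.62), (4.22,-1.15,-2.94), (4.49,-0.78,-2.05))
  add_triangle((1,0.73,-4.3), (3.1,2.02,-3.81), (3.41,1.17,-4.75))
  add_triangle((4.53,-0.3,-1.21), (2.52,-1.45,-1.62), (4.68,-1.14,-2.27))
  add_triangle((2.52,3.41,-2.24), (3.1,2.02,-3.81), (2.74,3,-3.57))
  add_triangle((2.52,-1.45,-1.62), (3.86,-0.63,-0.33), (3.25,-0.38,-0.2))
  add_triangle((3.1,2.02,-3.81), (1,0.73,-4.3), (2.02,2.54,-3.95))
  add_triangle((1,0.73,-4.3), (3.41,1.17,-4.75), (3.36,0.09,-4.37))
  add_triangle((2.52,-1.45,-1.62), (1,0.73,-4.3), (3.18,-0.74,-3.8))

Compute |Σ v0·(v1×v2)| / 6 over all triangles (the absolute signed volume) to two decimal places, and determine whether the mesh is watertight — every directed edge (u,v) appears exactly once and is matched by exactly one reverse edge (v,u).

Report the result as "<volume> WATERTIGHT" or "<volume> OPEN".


Per-triangle v0·(v1×v2)/6:
  t1: -0.9199
  t2: +0.4617
  t3: +0.9211
  t4: +2.0338
  t5: +4.2929
  t6: +0.8219
  t7: +1.8575
  t8: +0.4468
  t9: -0.1643
  t10: +1.7762
  t11: +1.6313
  t12: +0.6944
  t13: +2.6216
  t14: +1.5852
  t15: -0.8449
  t16: -0.3729
  t17: +0.0719
  t18: +0.0186
  t19: +1.9028
  t20: -0.9106
  t21: +0.8386
  t22: -1.1902
  t23: +1.0553
  t24: +0.7928
  t25: -0.9297
  t26: +8.0710
  t27: +0.5482
  t28: +0.0283
  t29: -0.6535
  t30: +2.6300
  t31: +0.6806
  t32: -2.6810
  t33: +0.9468
  t34: +2.4182
  t35: +0.5431
  t36: -0.2868
  t37: +2.0129
  t38: +1.4941
  t39: +0.4690
  t40: +1.3826
  t41: +0.6211
  t42: +1.6918
  t43: +0.3946
  t44: +0.7228
  t45: -0.0839
  t46: +1.8822
  t47: +1.6878
  t48: +0.7113
Σ = +43.7231 → |volume| = 43.72

Directed edges: 144 total, each appears once with its reverse present → watertight.

43.72 WATERTIGHT


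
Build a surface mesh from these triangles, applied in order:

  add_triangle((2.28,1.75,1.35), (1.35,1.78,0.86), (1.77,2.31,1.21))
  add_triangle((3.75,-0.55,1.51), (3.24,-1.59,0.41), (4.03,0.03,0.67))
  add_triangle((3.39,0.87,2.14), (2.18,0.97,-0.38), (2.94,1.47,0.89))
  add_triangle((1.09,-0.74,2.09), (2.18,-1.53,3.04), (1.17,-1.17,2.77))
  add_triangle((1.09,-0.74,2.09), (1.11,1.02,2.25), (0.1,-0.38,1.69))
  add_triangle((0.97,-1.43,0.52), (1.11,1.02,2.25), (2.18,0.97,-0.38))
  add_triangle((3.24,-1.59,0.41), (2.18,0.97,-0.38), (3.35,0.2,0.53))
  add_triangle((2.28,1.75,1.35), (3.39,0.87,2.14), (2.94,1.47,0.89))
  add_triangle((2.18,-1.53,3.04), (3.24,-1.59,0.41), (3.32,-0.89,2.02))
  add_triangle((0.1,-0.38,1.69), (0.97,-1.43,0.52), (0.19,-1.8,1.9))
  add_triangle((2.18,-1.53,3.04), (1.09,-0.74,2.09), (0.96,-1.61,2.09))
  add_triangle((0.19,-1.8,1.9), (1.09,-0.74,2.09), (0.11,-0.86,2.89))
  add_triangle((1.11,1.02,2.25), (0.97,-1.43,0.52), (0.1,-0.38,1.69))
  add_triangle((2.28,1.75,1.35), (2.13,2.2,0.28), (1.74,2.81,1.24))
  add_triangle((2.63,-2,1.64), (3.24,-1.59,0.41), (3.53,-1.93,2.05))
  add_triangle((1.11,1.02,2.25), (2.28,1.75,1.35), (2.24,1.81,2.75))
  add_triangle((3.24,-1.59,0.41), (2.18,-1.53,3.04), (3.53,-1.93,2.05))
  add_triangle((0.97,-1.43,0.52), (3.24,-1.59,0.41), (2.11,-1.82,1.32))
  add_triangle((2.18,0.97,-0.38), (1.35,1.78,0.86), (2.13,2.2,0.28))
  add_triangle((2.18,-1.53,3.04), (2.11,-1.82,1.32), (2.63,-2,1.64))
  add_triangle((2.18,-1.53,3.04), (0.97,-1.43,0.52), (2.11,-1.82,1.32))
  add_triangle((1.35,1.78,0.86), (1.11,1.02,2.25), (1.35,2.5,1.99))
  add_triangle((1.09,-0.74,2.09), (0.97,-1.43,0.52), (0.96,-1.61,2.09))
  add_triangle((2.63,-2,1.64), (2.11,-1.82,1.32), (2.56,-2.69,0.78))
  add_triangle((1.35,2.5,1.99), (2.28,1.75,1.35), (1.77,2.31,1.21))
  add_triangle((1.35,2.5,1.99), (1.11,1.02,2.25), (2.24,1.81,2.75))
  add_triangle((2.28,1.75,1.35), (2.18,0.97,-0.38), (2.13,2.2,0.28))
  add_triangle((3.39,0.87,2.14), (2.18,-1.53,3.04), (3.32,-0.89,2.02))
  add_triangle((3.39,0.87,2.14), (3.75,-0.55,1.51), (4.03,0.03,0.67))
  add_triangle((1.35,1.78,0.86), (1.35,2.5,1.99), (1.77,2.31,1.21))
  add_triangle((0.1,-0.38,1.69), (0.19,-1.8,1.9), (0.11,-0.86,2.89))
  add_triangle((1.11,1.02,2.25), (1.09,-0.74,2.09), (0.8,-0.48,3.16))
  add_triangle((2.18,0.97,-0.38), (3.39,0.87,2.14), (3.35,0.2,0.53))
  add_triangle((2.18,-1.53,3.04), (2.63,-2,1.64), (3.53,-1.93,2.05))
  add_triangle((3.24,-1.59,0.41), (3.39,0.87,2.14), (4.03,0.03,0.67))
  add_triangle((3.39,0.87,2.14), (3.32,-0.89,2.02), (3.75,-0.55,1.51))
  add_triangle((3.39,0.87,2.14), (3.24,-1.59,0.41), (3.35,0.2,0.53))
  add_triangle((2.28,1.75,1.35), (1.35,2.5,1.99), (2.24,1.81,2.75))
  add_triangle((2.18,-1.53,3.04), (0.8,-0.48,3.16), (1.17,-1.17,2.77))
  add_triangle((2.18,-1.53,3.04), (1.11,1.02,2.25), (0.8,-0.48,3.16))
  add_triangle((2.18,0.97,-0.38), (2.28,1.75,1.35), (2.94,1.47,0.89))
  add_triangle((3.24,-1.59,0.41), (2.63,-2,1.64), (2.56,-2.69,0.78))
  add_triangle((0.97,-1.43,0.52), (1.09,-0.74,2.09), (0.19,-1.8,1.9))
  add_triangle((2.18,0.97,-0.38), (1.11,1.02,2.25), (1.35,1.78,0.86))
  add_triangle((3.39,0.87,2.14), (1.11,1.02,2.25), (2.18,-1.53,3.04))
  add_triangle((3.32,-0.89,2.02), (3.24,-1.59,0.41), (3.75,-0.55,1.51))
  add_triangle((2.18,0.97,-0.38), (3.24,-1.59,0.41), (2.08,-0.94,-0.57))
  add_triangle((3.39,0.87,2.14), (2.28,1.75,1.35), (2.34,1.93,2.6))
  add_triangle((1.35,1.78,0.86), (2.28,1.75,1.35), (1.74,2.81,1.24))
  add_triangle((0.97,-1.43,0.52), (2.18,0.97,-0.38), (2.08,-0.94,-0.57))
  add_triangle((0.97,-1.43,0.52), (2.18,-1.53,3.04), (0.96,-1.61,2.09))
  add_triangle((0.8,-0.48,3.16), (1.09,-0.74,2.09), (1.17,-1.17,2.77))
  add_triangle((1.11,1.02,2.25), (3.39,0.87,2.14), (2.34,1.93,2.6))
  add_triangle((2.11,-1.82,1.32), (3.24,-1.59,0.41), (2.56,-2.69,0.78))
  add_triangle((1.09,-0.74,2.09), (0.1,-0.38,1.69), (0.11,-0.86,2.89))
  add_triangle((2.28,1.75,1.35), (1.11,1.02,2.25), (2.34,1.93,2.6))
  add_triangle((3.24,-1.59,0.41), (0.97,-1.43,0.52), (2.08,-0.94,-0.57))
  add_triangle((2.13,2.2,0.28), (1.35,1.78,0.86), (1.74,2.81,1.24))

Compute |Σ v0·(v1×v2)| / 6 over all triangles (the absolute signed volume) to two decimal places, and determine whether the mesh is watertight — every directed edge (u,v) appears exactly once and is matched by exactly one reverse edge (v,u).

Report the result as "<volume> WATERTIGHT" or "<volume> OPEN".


Per-triangle v0·(v1×v2)/6:
  t1: +0.0239
  t2: +1.0111
  t3: +0.4859
  t4: -0.0826
  t5: +0.4896
  t6: -1.7845
  t7: +0.7699
  t8: +0.5996
  t9: +1.5010
  t10: -0.3345
  t11: +0.2007
  t12: +0.5942
  t13: -0.7650
  t14: +0.5948
  t15: +0.4746
  t16: -0.0360
  t17: -0.1033
  t18: +0.3742
  t19: -0.2193
  t20: +0.1589
  t21: +0.3390
  t22: -0.3627
  t23: -0.2682
  t24: +0.0785
  t25: +0.3404
  t26: +0.4515
  t27: +0.6210
  t28: +1.7271
  t29: +1.1149
  t30: +0.0194
  t31: -0.0282
  t32: -0.5225
  t33: +1.0222
  t34: +0.5642
  t35: -1.6361
  t36: +0.7790
  t37: +1.5586
  t38: +0.7509
  t39: +0.2928
  t40: +1.3155
  t41: +0.2720
  t42: +0.8373
  t43: +0.6220
  t44: -0.8376
  t45: +2.5201
  t46: +0.7014
  t47: +0.8892
  t48: +0.8061
  t49: -0.0253
  t50: -0.6074
  t51: +0.4878
  t52: -0.1170
  t53: +0.6974
  t54: -0.6220
  t55: +0.0618
  t56: -0.0035
  t57: +0.4119
  t58: -0.1070
Σ = +18.0979 → |volume| = 18.10

Directed edges: 174 total, each appears once with its reverse present → watertight.

18.10 WATERTIGHT


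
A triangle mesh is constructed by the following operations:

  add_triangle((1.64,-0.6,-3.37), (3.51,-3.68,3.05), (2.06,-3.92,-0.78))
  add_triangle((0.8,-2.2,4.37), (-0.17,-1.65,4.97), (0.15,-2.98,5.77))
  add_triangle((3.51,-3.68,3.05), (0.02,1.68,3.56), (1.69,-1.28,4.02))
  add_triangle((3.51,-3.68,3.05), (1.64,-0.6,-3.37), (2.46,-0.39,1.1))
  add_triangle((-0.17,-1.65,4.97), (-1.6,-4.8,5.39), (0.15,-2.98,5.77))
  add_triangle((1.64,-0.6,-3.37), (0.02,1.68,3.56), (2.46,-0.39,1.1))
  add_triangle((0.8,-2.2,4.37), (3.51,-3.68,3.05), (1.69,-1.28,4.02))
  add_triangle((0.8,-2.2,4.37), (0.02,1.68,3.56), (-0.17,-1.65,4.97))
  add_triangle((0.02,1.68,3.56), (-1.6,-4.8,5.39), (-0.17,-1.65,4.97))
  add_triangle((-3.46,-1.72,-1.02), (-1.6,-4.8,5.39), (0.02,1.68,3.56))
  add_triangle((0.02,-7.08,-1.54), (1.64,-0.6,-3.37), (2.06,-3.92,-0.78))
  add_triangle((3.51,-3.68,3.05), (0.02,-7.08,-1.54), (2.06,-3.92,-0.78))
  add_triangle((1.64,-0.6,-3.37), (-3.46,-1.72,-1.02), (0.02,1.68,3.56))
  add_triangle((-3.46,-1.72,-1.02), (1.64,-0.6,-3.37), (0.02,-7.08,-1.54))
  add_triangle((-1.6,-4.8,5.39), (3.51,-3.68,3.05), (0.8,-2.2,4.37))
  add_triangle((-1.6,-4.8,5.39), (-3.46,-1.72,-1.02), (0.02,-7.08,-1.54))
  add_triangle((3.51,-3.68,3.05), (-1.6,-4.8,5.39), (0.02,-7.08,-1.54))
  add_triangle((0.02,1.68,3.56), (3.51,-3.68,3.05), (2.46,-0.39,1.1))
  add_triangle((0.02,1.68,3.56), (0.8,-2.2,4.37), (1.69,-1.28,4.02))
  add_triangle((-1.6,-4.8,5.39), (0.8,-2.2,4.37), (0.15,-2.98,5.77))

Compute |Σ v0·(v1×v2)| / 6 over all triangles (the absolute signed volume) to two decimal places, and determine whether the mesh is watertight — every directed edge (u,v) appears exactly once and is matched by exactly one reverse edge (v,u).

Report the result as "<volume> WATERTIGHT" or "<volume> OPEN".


Per-triangle v0·(v1×v2)/6:
  t1: +6.6207
  t2: +0.6216
  t3: +1.5196
  t4: +5.4613
  t5: +2.1144
  t6: +2.3367
  t7: +3.0892
  t8: +2.3388
  t9: +3.0024
  t10: +13.8528
  t11: +7.9727
  t12: +9.0093
  t13: +0.8105
  t14: +14.4934
  t15: +8.5258
  t16: +27.5356
  t17: +33.9010
  t18: +5.5693
  t19: +2.7550
  t20: +1.2356
Σ = +152.7657 → |volume| = 152.77

Directed edges: 60 total, each appears once with its reverse present → watertight.

152.77 WATERTIGHT
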